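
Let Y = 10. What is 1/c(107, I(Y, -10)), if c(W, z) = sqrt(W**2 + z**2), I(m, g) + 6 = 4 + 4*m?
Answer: sqrt(12893)/12893 ≈ 0.0088069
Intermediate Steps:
I(m, g) = -2 + 4*m (I(m, g) = -6 + (4 + 4*m) = -2 + 4*m)
1/c(107, I(Y, -10)) = 1/(sqrt(107**2 + (-2 + 4*10)**2)) = 1/(sqrt(11449 + (-2 + 40)**2)) = 1/(sqrt(11449 + 38**2)) = 1/(sqrt(11449 + 1444)) = 1/(sqrt(12893)) = sqrt(12893)/12893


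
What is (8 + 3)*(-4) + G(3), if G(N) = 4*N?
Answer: -32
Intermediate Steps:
(8 + 3)*(-4) + G(3) = (8 + 3)*(-4) + 4*3 = 11*(-4) + 12 = -44 + 12 = -32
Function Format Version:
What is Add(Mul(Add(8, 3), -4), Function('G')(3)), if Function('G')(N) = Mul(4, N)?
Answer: -32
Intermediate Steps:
Add(Mul(Add(8, 3), -4), Function('G')(3)) = Add(Mul(Add(8, 3), -4), Mul(4, 3)) = Add(Mul(11, -4), 12) = Add(-44, 12) = -32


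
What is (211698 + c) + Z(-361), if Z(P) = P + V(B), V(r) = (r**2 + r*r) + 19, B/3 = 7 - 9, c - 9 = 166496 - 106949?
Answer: 270984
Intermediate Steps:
c = 59556 (c = 9 + (166496 - 106949) = 9 + 59547 = 59556)
B = -6 (B = 3*(7 - 9) = 3*(-2) = -6)
V(r) = 19 + 2*r**2 (V(r) = (r**2 + r**2) + 19 = 2*r**2 + 19 = 19 + 2*r**2)
Z(P) = 91 + P (Z(P) = P + (19 + 2*(-6)**2) = P + (19 + 2*36) = P + (19 + 72) = P + 91 = 91 + P)
(211698 + c) + Z(-361) = (211698 + 59556) + (91 - 361) = 271254 - 270 = 270984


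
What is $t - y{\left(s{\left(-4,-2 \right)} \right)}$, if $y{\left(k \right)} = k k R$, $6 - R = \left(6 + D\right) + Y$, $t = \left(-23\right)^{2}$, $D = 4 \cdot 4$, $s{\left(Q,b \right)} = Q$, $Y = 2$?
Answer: $817$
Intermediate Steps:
$D = 16$
$t = 529$
$R = -18$ ($R = 6 - \left(\left(6 + 16\right) + 2\right) = 6 - \left(22 + 2\right) = 6 - 24 = -18$)
$y{\left(k \right)} = - 18 k^{2}$ ($y{\left(k \right)} = k k \left(-18\right) = k^{2} \left(-18\right) = - 18 k^{2}$)
$t - y{\left(s{\left(-4,-2 \right)} \right)} = 529 - - 18 \left(-4\right)^{2} = 529 - \left(-18\right) 16 = 529 - -288 = 529 + 288 = 817$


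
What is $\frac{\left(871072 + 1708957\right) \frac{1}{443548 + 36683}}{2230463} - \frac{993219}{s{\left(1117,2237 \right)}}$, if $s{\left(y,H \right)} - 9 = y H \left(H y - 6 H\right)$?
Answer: $\frac{14958386380444747841}{6651880137542064021607836} \approx 2.2487 \cdot 10^{-6}$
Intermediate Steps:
$s{\left(y,H \right)} = 9 + H y \left(- 6 H + H y\right)$ ($s{\left(y,H \right)} = 9 + y H \left(H y - 6 H\right) = 9 + H y \left(- 6 H + H y\right)$)
$\frac{\left(871072 + 1708957\right) \frac{1}{443548 + 36683}}{2230463} - \frac{993219}{s{\left(1117,2237 \right)}} = \frac{\left(871072 + 1708957\right) \frac{1}{443548 + 36683}}{2230463} - \frac{993219}{9 + 2237^{2} \cdot 1117^{2} - 6702 \cdot 2237^{2}} = \frac{2580029}{480231} \cdot \frac{1}{2230463} - \frac{993219}{9 + 5004169 \cdot 1247689 - 6702 \cdot 5004169} = 2580029 \cdot \frac{1}{480231} \cdot \frac{1}{2230463} - \frac{993219}{9 + 6243646615441 - 33537940638} = \frac{2580029}{480231} \cdot \frac{1}{2230463} - \frac{993219}{6210108674812} = \frac{2580029}{1071137476953} - \frac{993219}{6210108674812} = \frac{14958386380444747841}{6651880137542064021607836}$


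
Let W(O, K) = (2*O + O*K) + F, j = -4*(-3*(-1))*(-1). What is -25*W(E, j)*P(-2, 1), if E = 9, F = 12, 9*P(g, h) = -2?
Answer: 2300/3 ≈ 766.67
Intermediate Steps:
P(g, h) = -2/9 (P(g, h) = (⅑)*(-2) = -2/9)
j = 12 (j = -12*(-1) = -4*(-3) = 12)
W(O, K) = 12 + 2*O + K*O (W(O, K) = (2*O + O*K) + 12 = (2*O + K*O) + 12 = 12 + 2*O + K*O)
-25*W(E, j)*P(-2, 1) = -25*(12 + 2*9 + 12*9)*(-2)/9 = -25*(12 + 18 + 108)*(-2)/9 = -3450*(-2)/9 = -25*(-92/3) = 2300/3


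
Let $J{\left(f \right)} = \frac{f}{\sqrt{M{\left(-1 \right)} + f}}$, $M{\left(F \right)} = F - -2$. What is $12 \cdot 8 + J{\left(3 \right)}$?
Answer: $\frac{195}{2} \approx 97.5$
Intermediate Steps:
$M{\left(F \right)} = 2 + F$ ($M{\left(F \right)} = F + 2 = 2 + F$)
$J{\left(f \right)} = \frac{f}{\sqrt{1 + f}}$ ($J{\left(f \right)} = \frac{f}{\sqrt{\left(2 - 1\right) + f}} = \frac{f}{\sqrt{1 + f}}$)
$12 \cdot 8 + J{\left(3 \right)} = 12 \cdot 8 + \frac{3}{\sqrt{1 + 3}} = 96 + \frac{3}{2} = \frac{195}{2}$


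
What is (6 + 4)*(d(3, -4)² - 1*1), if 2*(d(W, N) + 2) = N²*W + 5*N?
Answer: 1430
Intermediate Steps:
d(W, N) = -2 + 5*N/2 + W*N²/2 (d(W, N) = -2 + (N²*W + 5*N)/2 = -2 + (W*N² + 5*N)/2 = -2 + (5*N + W*N²)/2 = -2 + (5*N/2 + W*N²/2) = -2 + 5*N/2 + W*N²/2)
(6 + 4)*(d(3, -4)² - 1*1) = (6 + 4)*((-2 + (5/2)*(-4) + (½)*3*(-4)²)² - 1*1) = 10*((-2 - 10 + (½)*3*16)² - 1) = 10*((-2 - 10 + 24)² - 1) = 10*(12² - 1) = 10*(144 - 1) = 10*143 = 1430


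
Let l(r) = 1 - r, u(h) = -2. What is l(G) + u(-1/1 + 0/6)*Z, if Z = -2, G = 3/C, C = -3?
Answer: 6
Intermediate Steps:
G = -1 (G = 3/(-3) = 3*(-1/3) = -1)
l(G) + u(-1/1 + 0/6)*Z = (1 - 1*(-1)) - 2*(-2) = (1 + 1) + 4 = 2 + 4 = 6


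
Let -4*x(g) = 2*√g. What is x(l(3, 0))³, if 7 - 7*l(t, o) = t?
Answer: -√7/49 ≈ -0.053995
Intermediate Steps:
l(t, o) = 1 - t/7
x(g) = -√g/2
x(l(3, 0))³ = (-√(1 - ⅐*3)/2)³ = (-√(1 - 3/7)/2)³ = (-√7/7)³ = -√7/49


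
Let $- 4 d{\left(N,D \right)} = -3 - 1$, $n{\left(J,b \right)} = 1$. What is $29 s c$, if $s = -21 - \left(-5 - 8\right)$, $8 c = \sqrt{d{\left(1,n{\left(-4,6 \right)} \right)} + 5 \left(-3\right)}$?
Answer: $- 29 i \sqrt{14} \approx - 108.51 i$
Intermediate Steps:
$d{\left(N,D \right)} = 1$ ($d{\left(N,D \right)} = - \frac{-3 - 1}{4} = \left(- \frac{1}{4}\right) \left(-4\right) = 1$)
$c = \frac{i \sqrt{14}}{8}$ ($c = \frac{\sqrt{1 + 5 \left(-3\right)}}{8} = \frac{\sqrt{1 - 15}}{8} = \frac{\sqrt{-14}}{8} = \frac{i \sqrt{14}}{8} \approx 0.46771 i$)
$s = -8$ ($s = -21 - -13 = -21 + 13 = -8$)
$29 s c = 29 \left(-8\right) \frac{i \sqrt{14}}{8} = - 232 \frac{i \sqrt{14}}{8} = - 29 i \sqrt{14}$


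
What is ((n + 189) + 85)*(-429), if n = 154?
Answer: -183612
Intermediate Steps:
((n + 189) + 85)*(-429) = ((154 + 189) + 85)*(-429) = (343 + 85)*(-429) = 428*(-429) = -183612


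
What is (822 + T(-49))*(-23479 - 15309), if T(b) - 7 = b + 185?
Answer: -37430420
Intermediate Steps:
T(b) = 192 + b (T(b) = 7 + (b + 185) = 7 + (185 + b) = 192 + b)
(822 + T(-49))*(-23479 - 15309) = (822 + (192 - 49))*(-23479 - 15309) = (822 + 143)*(-38788) = 965*(-38788) = -37430420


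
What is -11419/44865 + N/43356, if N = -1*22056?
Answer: -123718717/162097245 ≈ -0.76324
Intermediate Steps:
N = -22056
-11419/44865 + N/43356 = -11419/44865 - 22056/43356 = -11419*1/44865 - 22056*1/43356 = -11419/44865 - 1838/3613 = -123718717/162097245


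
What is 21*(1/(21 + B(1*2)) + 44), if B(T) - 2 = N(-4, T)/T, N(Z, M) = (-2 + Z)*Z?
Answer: 4623/5 ≈ 924.60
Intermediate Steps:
N(Z, M) = Z*(-2 + Z)
B(T) = 2 + 24/T (B(T) = 2 + (-4*(-2 - 4))/T = 2 + (-4*(-6))/T = 2 + 24/T)
21*(1/(21 + B(1*2)) + 44) = 21*(1/(21 + (2 + 24/((1*2)))) + 44) = 21*(1/(21 + (2 + 24/2)) + 44) = 21*(1/(21 + (2 + 24*(½))) + 44) = 21*(1/(21 + (2 + 12)) + 44) = 21*(1/(21 + 14) + 44) = 21*(1/35 + 44) = 21*(1541/35) = 4623/5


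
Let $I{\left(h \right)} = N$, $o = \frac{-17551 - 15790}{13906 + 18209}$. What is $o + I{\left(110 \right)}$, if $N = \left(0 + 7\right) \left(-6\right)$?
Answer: $- \frac{1382171}{32115} \approx -43.038$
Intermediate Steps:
$N = -42$ ($N = 7 \left(-6\right) = -42$)
$o = - \frac{33341}{32115} \approx -1.0382$
$I{\left(h \right)} = -42$
$o + I{\left(110 \right)} = - \frac{33341}{32115} - 42 = - \frac{1382171}{32115}$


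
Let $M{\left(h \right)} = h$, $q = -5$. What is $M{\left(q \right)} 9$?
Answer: $-45$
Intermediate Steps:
$M{\left(q \right)} 9 = \left(-5\right) 9 = -45$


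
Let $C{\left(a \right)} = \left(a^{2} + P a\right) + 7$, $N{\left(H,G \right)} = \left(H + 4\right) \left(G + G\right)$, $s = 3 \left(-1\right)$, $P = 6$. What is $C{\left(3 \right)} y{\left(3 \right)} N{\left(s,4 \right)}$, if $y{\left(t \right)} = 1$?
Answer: $272$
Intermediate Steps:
$s = -3$
$N{\left(H,G \right)} = 2 G \left(4 + H\right)$ ($N{\left(H,G \right)} = \left(4 + H\right) 2 G = 2 G \left(4 + H\right)$)
$C{\left(a \right)} = 7 + a^{2} + 6 a$ ($C{\left(a \right)} = \left(a^{2} + 6 a\right) + 7 = 7 + a^{2} + 6 a$)
$C{\left(3 \right)} y{\left(3 \right)} N{\left(s,4 \right)} = \left(7 + 3^{2} + 6 \cdot 3\right) 1 \cdot 2 \cdot 4 \left(4 - 3\right) = \left(7 + 9 + 18\right) 1 \cdot 2 \cdot 4 \cdot 1 = 34 \cdot 1 \cdot 8 = 34 \cdot 8 = 272$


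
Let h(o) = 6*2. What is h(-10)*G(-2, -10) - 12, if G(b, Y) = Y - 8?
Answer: -228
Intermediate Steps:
h(o) = 12
G(b, Y) = -8 + Y
h(-10)*G(-2, -10) - 12 = 12*(-8 - 10) - 12 = 12*(-18) - 12 = -216 - 12 = -228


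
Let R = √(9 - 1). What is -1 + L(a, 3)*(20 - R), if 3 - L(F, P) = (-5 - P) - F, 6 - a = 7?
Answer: 199 - 20*√2 ≈ 170.72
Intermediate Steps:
a = -1 (a = 6 - 1*7 = 6 - 7 = -1)
L(F, P) = 8 + F + P (L(F, P) = 3 - ((-5 - P) - F) = 3 - (-5 - F - P) = 3 + (5 + F + P) = 8 + F + P)
R = 2*√2 (R = √8 = 2*√2 ≈ 2.8284)
-1 + L(a, 3)*(20 - R) = -1 + (8 - 1 + 3)*(20 - 2*√2) = -1 + 10*(20 - 2*√2) = -1 + (200 - 20*√2) = 199 - 20*√2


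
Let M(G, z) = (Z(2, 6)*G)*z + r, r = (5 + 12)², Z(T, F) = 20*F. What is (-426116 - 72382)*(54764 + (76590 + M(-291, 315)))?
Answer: 5417754528186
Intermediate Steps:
r = 289 (r = 17² = 289)
M(G, z) = 289 + 120*G*z (M(G, z) = ((20*6)*G)*z + 289 = (120*G)*z + 289 = 120*G*z + 289 = 289 + 120*G*z)
(-426116 - 72382)*(54764 + (76590 + M(-291, 315))) = (-426116 - 72382)*(54764 + (76590 + (289 + 120*(-291)*315))) = -498498*(54764 + (76590 + (289 - 10999800))) = -498498*(54764 + (76590 - 10999511)) = -498498*(54764 - 10922921) = -498498*(-10868157) = 5417754528186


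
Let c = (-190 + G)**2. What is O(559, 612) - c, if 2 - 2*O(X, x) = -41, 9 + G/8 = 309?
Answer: -9768157/2 ≈ -4.8841e+6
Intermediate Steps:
G = 2400 (G = -72 + 8*309 = -72 + 2472 = 2400)
O(X, x) = 43/2 (O(X, x) = 1 - 1/2*(-41) = 1 + 41/2 = 43/2)
c = 4884100 (c = (-190 + 2400)**2 = 2210**2 = 4884100)
O(559, 612) - c = 43/2 - 1*4884100 = 43/2 - 4884100 = -9768157/2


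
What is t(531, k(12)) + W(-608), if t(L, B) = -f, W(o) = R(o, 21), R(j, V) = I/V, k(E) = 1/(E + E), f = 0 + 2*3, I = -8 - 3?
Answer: -137/21 ≈ -6.5238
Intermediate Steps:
I = -11
f = 6 (f = 0 + 6 = 6)
k(E) = 1/(2*E)
R(j, V) = -11/V
W(o) = -11/21
t(L, B) = -6 (t(L, B) = -1*6 = -6)
t(531, k(12)) + W(-608) = -6 - 11/21 = -137/21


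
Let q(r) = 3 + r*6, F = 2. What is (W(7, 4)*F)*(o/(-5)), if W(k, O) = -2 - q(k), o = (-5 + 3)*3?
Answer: -564/5 ≈ -112.80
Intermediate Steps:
q(r) = 3 + 6*r
o = -6 (o = -2*3 = -6)
W(k, O) = -5 - 6*k (W(k, O) = -2 - (3 + 6*k) = -2 + (-3 - 6*k) = -5 - 6*k)
(W(7, 4)*F)*(o/(-5)) = ((-5 - 6*7)*2)*(-6/(-5)) = ((-5 - 42)*2)*(-6*(-⅕)) = -47*2*(6/5) = -94*6/5 = -564/5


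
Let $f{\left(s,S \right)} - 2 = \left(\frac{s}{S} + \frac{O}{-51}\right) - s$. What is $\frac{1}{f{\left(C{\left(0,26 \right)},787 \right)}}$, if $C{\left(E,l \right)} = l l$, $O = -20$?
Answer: $- \frac{40137}{27002122} \approx -0.0014864$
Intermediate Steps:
$C{\left(E,l \right)} = l^{2}$
$f{\left(s,S \right)} = \frac{122}{51} - s + \frac{s}{S}$ ($f{\left(s,S \right)} = 2 - \left(- \frac{20}{51} + s - \frac{s}{S}\right) = 2 + \left(\frac{20}{51} - s + \frac{s}{S}\right) = \frac{122}{51} - s + \frac{s}{S}$)
$\frac{1}{f{\left(C{\left(0,26 \right)},787 \right)}} = \frac{1}{\frac{122}{51} - 26^{2} + \frac{26^{2}}{787}} = \frac{1}{\frac{122}{51} - 676 + 676 \cdot \frac{1}{787}} = \frac{1}{\frac{122}{51} - 676 + \frac{676}{787}} = \frac{1}{- \frac{27002122}{40137}} = - \frac{40137}{27002122}$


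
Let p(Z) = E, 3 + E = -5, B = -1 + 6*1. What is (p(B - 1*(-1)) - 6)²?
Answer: 196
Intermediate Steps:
B = 5 (B = -1 + 6 = 5)
E = -8 (E = -3 - 5 = -8)
p(Z) = -8
(p(B - 1*(-1)) - 6)² = (-8 - 6)² = (-14)² = 196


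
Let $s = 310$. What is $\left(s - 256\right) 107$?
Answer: $5778$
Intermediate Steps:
$\left(s - 256\right) 107 = \left(310 - 256\right) 107 = 54 \cdot 107 = 5778$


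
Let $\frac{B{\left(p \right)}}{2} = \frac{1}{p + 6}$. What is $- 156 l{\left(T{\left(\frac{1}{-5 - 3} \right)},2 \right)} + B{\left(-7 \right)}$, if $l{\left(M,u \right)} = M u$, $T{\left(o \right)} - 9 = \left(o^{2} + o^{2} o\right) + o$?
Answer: $- \frac{177617}{64} \approx -2775.3$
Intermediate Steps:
$B{\left(p \right)} = \frac{2}{6 + p}$ ($B{\left(p \right)} = \frac{2}{p + 6} = \frac{2}{6 + p}$)
$T{\left(o \right)} = 9 + o + o^{2} + o^{3}$ ($T{\left(o \right)} = 9 + \left(\left(o^{2} + o^{2} o\right) + o\right) = 9 + \left(\left(o^{2} + o^{3}\right) + o\right) = 9 + \left(o + o^{2} + o^{3}\right) = 9 + o + o^{2} + o^{3}$)
$- 156 l{\left(T{\left(\frac{1}{-5 - 3} \right)},2 \right)} + B{\left(-7 \right)} = - 156 \left(9 + \frac{1}{-5 - 3} + \left(\frac{1}{-5 - 3}\right)^{2} + \left(\frac{1}{-5 - 3}\right)^{3}\right) 2 + \frac{2}{6 - 7} = - 156 \left(9 + \frac{1}{-8} + \left(\frac{1}{-8}\right)^{2} + \left(\frac{1}{-8}\right)^{3}\right) 2 + \frac{2}{-1} = - 156 \left(9 - \frac{1}{8} + \left(- \frac{1}{8}\right)^{2} + \left(- \frac{1}{8}\right)^{3}\right) 2 + 2 \left(-1\right) = - 156 \left(9 - \frac{1}{8} + \frac{1}{64} - \frac{1}{512}\right) 2 - 2 = - 156 \cdot \frac{4551}{512} \cdot 2 - 2 = \left(-156\right) \frac{4551}{256} - 2 = - \frac{177489}{64} - 2 = - \frac{177617}{64}$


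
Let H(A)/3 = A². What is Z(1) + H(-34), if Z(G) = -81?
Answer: 3387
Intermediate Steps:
H(A) = 3*A²
Z(1) + H(-34) = -81 + 3*(-34)² = -81 + 3*1156 = -81 + 3468 = 3387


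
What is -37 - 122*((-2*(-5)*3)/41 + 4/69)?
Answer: -377221/2829 ≈ -133.34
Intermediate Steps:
-37 - 122*((-2*(-5)*3)/41 + 4/69) = -37 - 122*((10*3)*(1/41) + 4*(1/69)) = -37 - 122*(30*(1/41) + 4/69) = -37 - 122*(30/41 + 4/69) = -37 - 122*2234/2829 = -37 - 272548/2829 = -377221/2829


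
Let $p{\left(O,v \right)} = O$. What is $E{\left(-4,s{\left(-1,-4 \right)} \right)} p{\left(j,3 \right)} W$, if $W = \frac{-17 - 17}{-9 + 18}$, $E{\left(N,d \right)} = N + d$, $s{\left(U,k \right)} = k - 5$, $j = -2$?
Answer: $- \frac{884}{9} \approx -98.222$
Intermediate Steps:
$s{\left(U,k \right)} = -5 + k$
$W = - \frac{34}{9} \approx -3.7778$
$E{\left(-4,s{\left(-1,-4 \right)} \right)} p{\left(j,3 \right)} W = \left(-4 - 9\right) \left(-2\right) \left(- \frac{34}{9}\right) = \left(-13\right) \left(-2\right) \left(- \frac{34}{9}\right) = 26 \left(- \frac{34}{9}\right) = - \frac{884}{9}$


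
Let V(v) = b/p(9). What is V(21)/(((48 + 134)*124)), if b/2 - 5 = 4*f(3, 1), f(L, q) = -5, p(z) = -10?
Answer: 3/22568 ≈ 0.00013293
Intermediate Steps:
b = -30 (b = 10 + 2*(4*(-5)) = 10 + 2*(-20) = 10 - 40 = -30)
V(v) = 3 (V(v) = -30/(-10) = -30*(-⅒) = 3)
V(21)/(((48 + 134)*124)) = 3/(((48 + 134)*124)) = 3/((182*124)) = 3/22568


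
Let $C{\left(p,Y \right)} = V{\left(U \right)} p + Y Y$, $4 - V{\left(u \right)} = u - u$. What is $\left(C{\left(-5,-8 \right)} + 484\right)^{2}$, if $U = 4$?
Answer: $278784$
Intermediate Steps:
$V{\left(u \right)} = 4$ ($V{\left(u \right)} = 4 - \left(u - u\right) = 4 - 0 = 4 + 0 = 4$)
$C{\left(p,Y \right)} = Y^{2} + 4 p$ ($C{\left(p,Y \right)} = 4 p + Y Y = 4 p + Y^{2} = Y^{2} + 4 p$)
$\left(C{\left(-5,-8 \right)} + 484\right)^{2} = \left(\left(\left(-8\right)^{2} + 4 \left(-5\right)\right) + 484\right)^{2} = \left(\left(64 - 20\right) + 484\right)^{2} = \left(44 + 484\right)^{2} = 528^{2} = 278784$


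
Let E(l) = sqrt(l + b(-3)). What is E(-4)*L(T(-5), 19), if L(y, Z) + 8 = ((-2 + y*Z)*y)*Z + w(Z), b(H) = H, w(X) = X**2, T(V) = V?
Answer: 9568*I*sqrt(7) ≈ 25315.0*I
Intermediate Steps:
L(y, Z) = -8 + Z**2 + Z*y*(-2 + Z*y) (L(y, Z) = -8 + (((-2 + y*Z)*y)*Z + Z**2) = -8 + (((-2 + Z*y)*y)*Z + Z**2) = -8 + ((y*(-2 + Z*y))*Z + Z**2) = -8 + (Z*y*(-2 + Z*y) + Z**2) = -8 + (Z**2 + Z*y*(-2 + Z*y)) = -8 + Z**2 + Z*y*(-2 + Z*y))
E(l) = sqrt(-3 + l) (E(l) = sqrt(l - 3) = sqrt(-3 + l))
E(-4)*L(T(-5), 19) = sqrt(-3 - 4)*(-8 + 19**2 + 19**2*(-5)**2 - 2*19*(-5)) = sqrt(-7)*(-8 + 361 + 361*25 + 190) = (I*sqrt(7))*(-8 + 361 + 9025 + 190) = (I*sqrt(7))*9568 = 9568*I*sqrt(7)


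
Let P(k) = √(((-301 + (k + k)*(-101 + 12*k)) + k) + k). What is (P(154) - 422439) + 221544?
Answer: -200895 + 9*√6643 ≈ -2.0016e+5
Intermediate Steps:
P(k) = √(-301 + 2*k + 2*k*(-101 + 12*k)) (P(k) = √(((-301 + (2*k)*(-101 + 12*k)) + k) + k) = √(((-301 + 2*k*(-101 + 12*k)) + k) + k) = √((-301 + k + 2*k*(-101 + 12*k)) + k) = √(-301 + 2*k + 2*k*(-101 + 12*k)))
(P(154) - 422439) + 221544 = (√(-301 - 200*154 + 24*154²) - 422439) + 221544 = (√(-301 - 30800 + 24*23716) - 422439) + 221544 = (√(-301 - 30800 + 569184) - 422439) + 221544 = (√538083 - 422439) + 221544 = (9*√6643 - 422439) + 221544 = (-422439 + 9*√6643) + 221544 = -200895 + 9*√6643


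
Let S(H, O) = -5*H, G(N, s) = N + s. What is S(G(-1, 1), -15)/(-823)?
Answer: 0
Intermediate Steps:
S(G(-1, 1), -15)/(-823) = -5*(-1 + 1)/(-823) = -5*0*(-1/823) = 0*(-1/823) = 0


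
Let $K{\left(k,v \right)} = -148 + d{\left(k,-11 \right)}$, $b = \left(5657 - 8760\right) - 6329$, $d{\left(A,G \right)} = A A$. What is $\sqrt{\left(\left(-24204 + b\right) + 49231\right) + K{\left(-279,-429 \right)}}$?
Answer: $26 \sqrt{138} \approx 305.43$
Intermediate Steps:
$d{\left(A,G \right)} = A^{2}$
$b = -9432$ ($b = -3103 - 6329 = -9432$)
$K{\left(k,v \right)} = -148 + k^{2}$
$\sqrt{\left(\left(-24204 + b\right) + 49231\right) + K{\left(-279,-429 \right)}} = \sqrt{\left(\left(-24204 - 9432\right) + 49231\right) - \left(148 - \left(-279\right)^{2}\right)} = \sqrt{\left(-33636 + 49231\right) + \left(-148 + 77841\right)} = \sqrt{15595 + 77693} = \sqrt{93288} = 26 \sqrt{138}$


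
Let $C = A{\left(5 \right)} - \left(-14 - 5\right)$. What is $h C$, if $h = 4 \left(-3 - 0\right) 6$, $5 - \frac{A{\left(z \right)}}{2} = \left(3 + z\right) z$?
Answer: $3672$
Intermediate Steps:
$A{\left(z \right)} = 10 - 2 z \left(3 + z\right)$ ($A{\left(z \right)} = 10 - 2 \left(3 + z\right) z = 10 - 2 z \left(3 + z\right)$)
$h = -72$ ($h = 4 \left(-3 + 0\right) 6 = 4 \left(-3\right) 6 = \left(-12\right) 6 = -72$)
$C = -51$ ($C = \left(10 - 30 - 2 \cdot 5^{2}\right) - \left(-14 - 5\right) = \left(10 - 30 - 50\right) - -19 = \left(10 - 30 - 50\right) + 19 = -70 + 19 = -51$)
$h C = \left(-72\right) \left(-51\right) = 3672$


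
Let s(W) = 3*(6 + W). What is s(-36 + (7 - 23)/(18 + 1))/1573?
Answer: -1758/29887 ≈ -0.058822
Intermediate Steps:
s(W) = 18 + 3*W
s(-36 + (7 - 23)/(18 + 1))/1573 = (18 + 3*(-36 + (7 - 23)/(18 + 1)))/1573 = (18 + 3*(-36 - 16/19))*(1/1573) = (18 + 3*(-700/19))*(1/1573) = (18 - 2100/19)*(1/1573) = -1758/19*1/1573 = -1758/29887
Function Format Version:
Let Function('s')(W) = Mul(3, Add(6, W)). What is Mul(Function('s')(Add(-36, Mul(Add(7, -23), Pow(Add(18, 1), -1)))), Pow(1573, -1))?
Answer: Rational(-1758, 29887) ≈ -0.058822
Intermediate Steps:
Function('s')(W) = Add(18, Mul(3, W))
Mul(Function('s')(Add(-36, Mul(Add(7, -23), Pow(Add(18, 1), -1)))), Pow(1573, -1)) = Mul(Add(18, Mul(3, Add(-36, Mul(Add(7, -23), Pow(Add(18, 1), -1))))), Pow(1573, -1)) = Mul(Add(18, Mul(3, Add(-36, Mul(-16, Pow(19, -1))))), Rational(1, 1573)) = Mul(Add(18, Mul(3, Add(-36, Mul(-16, Rational(1, 19))))), Rational(1, 1573)) = Mul(Add(18, Mul(3, Add(-36, Rational(-16, 19)))), Rational(1, 1573)) = Mul(Add(18, Mul(3, Rational(-700, 19))), Rational(1, 1573)) = Mul(Add(18, Rational(-2100, 19)), Rational(1, 1573)) = Mul(Rational(-1758, 19), Rational(1, 1573)) = Rational(-1758, 29887)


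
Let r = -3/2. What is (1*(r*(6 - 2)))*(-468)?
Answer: 2808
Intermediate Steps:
r = -3/2 (r = -3*1/2 = -3/2 ≈ -1.5000)
(1*(r*(6 - 2)))*(-468) = (1*(-3*(6 - 2)/2))*(-468) = (1*(-3/2*4))*(-468) = (1*(-6))*(-468) = -6*(-468) = 2808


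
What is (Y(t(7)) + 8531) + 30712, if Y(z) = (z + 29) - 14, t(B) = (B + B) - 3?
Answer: 39269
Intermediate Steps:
t(B) = -3 + 2*B (t(B) = 2*B - 3 = -3 + 2*B)
Y(z) = 15 + z (Y(z) = (29 + z) - 14 = 15 + z)
(Y(t(7)) + 8531) + 30712 = ((15 + (-3 + 2*7)) + 8531) + 30712 = ((15 + (-3 + 14)) + 8531) + 30712 = ((15 + 11) + 8531) + 30712 = (26 + 8531) + 30712 = 8557 + 30712 = 39269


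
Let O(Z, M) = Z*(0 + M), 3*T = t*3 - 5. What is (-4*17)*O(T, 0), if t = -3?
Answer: 0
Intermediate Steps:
T = -14/3 (T = (-3*3 - 5)/3 = (-9 - 5)/3 = (1/3)*(-14) = -14/3 ≈ -4.6667)
O(Z, M) = M*Z (O(Z, M) = Z*M = M*Z)
(-4*17)*O(T, 0) = (-4*17)*(0*(-14/3)) = -68*0 = 0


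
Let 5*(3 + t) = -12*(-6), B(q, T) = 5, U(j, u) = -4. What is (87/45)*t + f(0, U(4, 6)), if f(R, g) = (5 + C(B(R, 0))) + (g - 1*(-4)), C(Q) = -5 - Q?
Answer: 426/25 ≈ 17.040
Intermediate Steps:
t = 57/5 (t = -3 + (-12*(-6))/5 = -3 + (⅕)*72 = -3 + 72/5 = 57/5 ≈ 11.400)
f(R, g) = -1 + g (f(R, g) = (5 + (-5 - 1*5)) + (g - 1*(-4)) = (5 + (-5 - 5)) + (g + 4) = (5 - 10) + (4 + g) = -5 + (4 + g) = -1 + g)
(87/45)*t + f(0, U(4, 6)) = (87/45)*(57/5) + (-1 - 4) = (87*(1/45))*(57/5) - 5 = (29/15)*(57/5) - 5 = 551/25 - 5 = 426/25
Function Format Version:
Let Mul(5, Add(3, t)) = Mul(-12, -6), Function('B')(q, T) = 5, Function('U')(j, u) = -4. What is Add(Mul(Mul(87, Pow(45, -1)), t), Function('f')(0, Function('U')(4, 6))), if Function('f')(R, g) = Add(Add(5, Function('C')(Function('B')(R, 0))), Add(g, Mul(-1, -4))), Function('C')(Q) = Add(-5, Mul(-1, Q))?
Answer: Rational(426, 25) ≈ 17.040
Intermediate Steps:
t = Rational(57, 5) (t = Add(-3, Mul(Rational(1, 5), Mul(-12, -6))) = Add(-3, Mul(Rational(1, 5), 72)) = Add(-3, Rational(72, 5)) = Rational(57, 5) ≈ 11.400)
Function('f')(R, g) = Add(-1, g) (Function('f')(R, g) = Add(Add(5, Add(-5, Mul(-1, 5))), Add(g, Mul(-1, -4))) = Add(Add(5, Add(-5, -5)), Add(g, 4)) = Add(Add(5, -10), Add(4, g)) = Add(-5, Add(4, g)) = Add(-1, g))
Add(Mul(Mul(87, Pow(45, -1)), t), Function('f')(0, Function('U')(4, 6))) = Add(Mul(Mul(87, Pow(45, -1)), Rational(57, 5)), Add(-1, -4)) = Add(Mul(Mul(87, Rational(1, 45)), Rational(57, 5)), -5) = Add(Mul(Rational(29, 15), Rational(57, 5)), -5) = Add(Rational(551, 25), -5) = Rational(426, 25)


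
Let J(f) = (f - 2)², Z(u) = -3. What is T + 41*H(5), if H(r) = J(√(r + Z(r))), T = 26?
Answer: 272 - 164*√2 ≈ 40.069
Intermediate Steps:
J(f) = (-2 + f)²
H(r) = (-2 + √(-3 + r))² (H(r) = (-2 + √(r - 3))² = (-2 + √(-3 + r))²)
T + 41*H(5) = 26 + 41*(-2 + √(-3 + 5))² = 26 + 41*(-2 + √2)²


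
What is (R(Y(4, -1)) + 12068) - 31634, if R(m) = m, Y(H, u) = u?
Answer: -19567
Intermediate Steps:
(R(Y(4, -1)) + 12068) - 31634 = (-1 + 12068) - 31634 = 12067 - 31634 = -19567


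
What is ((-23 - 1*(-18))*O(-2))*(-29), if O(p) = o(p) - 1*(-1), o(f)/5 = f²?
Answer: 3045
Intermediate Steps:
o(f) = 5*f²
O(p) = 1 + 5*p² (O(p) = 5*p² - 1*(-1) = 5*p² + 1 = 1 + 5*p²)
((-23 - 1*(-18))*O(-2))*(-29) = ((-23 - 1*(-18))*(1 + 5*(-2)²))*(-29) = ((-23 + 18)*(1 + 5*4))*(-29) = -5*(1 + 20)*(-29) = -5*21*(-29) = -105*(-29) = 3045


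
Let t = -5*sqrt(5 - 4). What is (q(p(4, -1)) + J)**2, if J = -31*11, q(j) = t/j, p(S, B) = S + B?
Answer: 1056784/9 ≈ 1.1742e+5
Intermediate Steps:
p(S, B) = B + S
t = -5 (t = -5*sqrt(1) = -5*1 = -5)
q(j) = -5/j
J = -341
(q(p(4, -1)) + J)**2 = (-5/(-1 + 4) - 341)**2 = (-5/3 - 341)**2 = (-1028/3)**2 = 1056784/9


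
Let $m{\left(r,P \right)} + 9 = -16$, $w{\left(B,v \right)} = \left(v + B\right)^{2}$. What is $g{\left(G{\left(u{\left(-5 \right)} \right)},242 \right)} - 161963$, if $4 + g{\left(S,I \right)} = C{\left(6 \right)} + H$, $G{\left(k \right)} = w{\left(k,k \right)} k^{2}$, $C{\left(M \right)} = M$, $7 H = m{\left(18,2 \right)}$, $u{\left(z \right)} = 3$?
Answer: $- \frac{1133752}{7} \approx -1.6196 \cdot 10^{5}$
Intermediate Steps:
$w{\left(B,v \right)} = \left(B + v\right)^{2}$
$m{\left(r,P \right)} = -25$ ($m{\left(r,P \right)} = -9 - 16 = -25$)
$H = - \frac{25}{7}$ ($H = \frac{1}{7} \left(-25\right) = - \frac{25}{7} \approx -3.5714$)
$G{\left(k \right)} = 4 k^{4}$ ($G{\left(k \right)} = \left(k + k\right)^{2} k^{2} = \left(2 k\right)^{2} k^{2} = 4 k^{2} k^{2} = 4 k^{4}$)
$g{\left(S,I \right)} = - \frac{11}{7}$ ($g{\left(S,I \right)} = -4 + \left(6 - \frac{25}{7}\right) = -4 + \frac{17}{7} = - \frac{11}{7}$)
$g{\left(G{\left(u{\left(-5 \right)} \right)},242 \right)} - 161963 = - \frac{11}{7} - 161963 = - \frac{1133752}{7}$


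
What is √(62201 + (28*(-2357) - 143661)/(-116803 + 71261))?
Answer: √2633041028442/6506 ≈ 249.41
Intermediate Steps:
√(62201 + (28*(-2357) - 143661)/(-116803 + 71261)) = √(62201 + (-65996 - 143661)/(-45542)) = √(62201 - 209657*(-1/45542)) = √(62201 + 29951/6506) = √(404709657/6506) = √2633041028442/6506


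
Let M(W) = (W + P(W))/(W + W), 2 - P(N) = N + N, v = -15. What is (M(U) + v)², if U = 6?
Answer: 2116/9 ≈ 235.11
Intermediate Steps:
P(N) = 2 - 2*N (P(N) = 2 - (N + N) = 2 - 2*N)
M(W) = (2 - W)/(2*W) (M(W) = (W + (2 - 2*W))/(W + W) = (2 - W)/((2*W)) = (2 - W)*(1/(2*W)) = (2 - W)/(2*W))
(M(U) + v)² = ((½)*(2 - 1*6)/6 - 15)² = ((½)*(⅙)*(2 - 6) - 15)² = ((½)*(⅙)*(-4) - 15)² = (-⅓ - 15)² = (-46/3)² = 2116/9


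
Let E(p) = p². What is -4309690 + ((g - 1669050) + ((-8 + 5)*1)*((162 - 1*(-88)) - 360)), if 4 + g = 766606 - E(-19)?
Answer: -5212169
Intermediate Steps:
g = 766241 (g = -4 + (766606 - 1*(-19)²) = -4 + (766606 - 1*361) = -4 + (766606 - 361) = -4 + 766245 = 766241)
-4309690 + ((g - 1669050) + ((-8 + 5)*1)*((162 - 1*(-88)) - 360)) = -4309690 + ((766241 - 1669050) + ((-8 + 5)*1)*((162 - 1*(-88)) - 360)) = -4309690 + (-902809 + (-3*1)*((162 + 88) - 360)) = -4309690 + (-902809 - 3*(250 - 360)) = -4309690 + (-902809 - 3*(-110)) = -4309690 + (-902809 + 330) = -4309690 - 902479 = -5212169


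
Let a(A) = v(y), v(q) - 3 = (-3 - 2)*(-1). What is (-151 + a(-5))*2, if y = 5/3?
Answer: -286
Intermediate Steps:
y = 5/3 (y = 5*(1/3) = 5/3 ≈ 1.6667)
v(q) = 8 (v(q) = 3 + (-3 - 2)*(-1) = 3 - 5*(-1) = 3 + 5 = 8)
a(A) = 8
(-151 + a(-5))*2 = (-151 + 8)*2 = -143*2 = -286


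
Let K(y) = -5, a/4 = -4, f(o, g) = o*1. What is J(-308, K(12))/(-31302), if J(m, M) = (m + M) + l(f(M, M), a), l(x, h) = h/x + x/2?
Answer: 347/34780 ≈ 0.0099770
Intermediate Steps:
f(o, g) = o
a = -16 (a = 4*(-4) = -16)
l(x, h) = x/2 + h/x (l(x, h) = h/x + x*(1/2) = h/x + x/2 = x/2 + h/x)
J(m, M) = m - 16/M + 3*M/2 (J(m, M) = (m + M) + (M/2 - 16/M) = (M + m) + (M/2 - 16/M) = m - 16/M + 3*M/2)
J(-308, K(12))/(-31302) = (-308 - 16/(-5) + (3/2)*(-5))/(-31302) = (-308 - 16*(-1/5) - 15/2)*(-1/31302) = (-308 + 16/5 - 15/2)*(-1/31302) = -3123/10*(-1/31302) = 347/34780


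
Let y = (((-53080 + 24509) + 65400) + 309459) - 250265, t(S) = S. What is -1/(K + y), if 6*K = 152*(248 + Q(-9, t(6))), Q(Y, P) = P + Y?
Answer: -3/306689 ≈ -9.7819e-6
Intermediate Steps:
y = 96023 (y = ((-28571 + 65400) + 309459) - 250265 = (36829 + 309459) - 250265 = 346288 - 250265 = 96023)
K = 18620/3 (K = (152*(248 + (6 - 9)))/6 = (152*(248 - 3))/6 = (152*245)/6 = (⅙)*37240 = 18620/3 ≈ 6206.7)
-1/(K + y) = -1/(18620/3 + 96023) = -1/306689/3 = -1*3/306689 = -3/306689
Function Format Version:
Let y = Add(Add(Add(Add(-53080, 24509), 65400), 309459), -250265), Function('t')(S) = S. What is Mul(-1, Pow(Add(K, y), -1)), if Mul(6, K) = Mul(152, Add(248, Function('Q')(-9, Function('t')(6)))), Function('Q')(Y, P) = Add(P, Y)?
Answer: Rational(-3, 306689) ≈ -9.7819e-6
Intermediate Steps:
y = 96023 (y = Add(Add(Add(-28571, 65400), 309459), -250265) = Add(Add(36829, 309459), -250265) = Add(346288, -250265) = 96023)
K = Rational(18620, 3) (K = Mul(Rational(1, 6), Mul(152, Add(248, Add(6, -9)))) = Mul(Rational(1, 6), Mul(152, Add(248, -3))) = Mul(Rational(1, 6), Mul(152, 245)) = Mul(Rational(1, 6), 37240) = Rational(18620, 3) ≈ 6206.7)
Mul(-1, Pow(Add(K, y), -1)) = Mul(-1, Pow(Add(Rational(18620, 3), 96023), -1)) = Mul(-1, Pow(Rational(306689, 3), -1)) = Mul(-1, Rational(3, 306689)) = Rational(-3, 306689)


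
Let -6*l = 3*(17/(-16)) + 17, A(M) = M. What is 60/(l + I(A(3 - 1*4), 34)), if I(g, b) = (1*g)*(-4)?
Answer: 5760/163 ≈ 35.337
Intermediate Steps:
I(g, b) = -4*g (I(g, b) = g*(-4) = -4*g)
l = -221/96 (l = -(3*(17/(-16)) + 17)/6 = -(3*(17*(-1/16)) + 17)/6 = -(3*(-17/16) + 17)/6 = -(-51/16 + 17)/6 = -⅙*221/16 = -221/96 ≈ -2.3021)
60/(l + I(A(3 - 1*4), 34)) = 60/(-221/96 - 4*(3 - 1*4)) = 60/(-221/96 - 4*(3 - 4)) = 60/(-221/96 - 4*(-1)) = 60/(-221/96 + 4) = 60/(163/96) = 60*(96/163) = 5760/163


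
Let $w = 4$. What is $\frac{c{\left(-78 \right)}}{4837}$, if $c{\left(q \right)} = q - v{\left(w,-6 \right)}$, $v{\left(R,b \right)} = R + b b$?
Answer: $- \frac{118}{4837} \approx -0.024395$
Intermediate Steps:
$v{\left(R,b \right)} = R + b^{2}$
$c{\left(q \right)} = -40 + q$ ($c{\left(q \right)} = q - \left(4 + \left(-6\right)^{2}\right) = q - \left(4 + 36\right) = q - 40 = -40 + q$)
$\frac{c{\left(-78 \right)}}{4837} = \frac{-40 - 78}{4837} = \left(-118\right) \frac{1}{4837} = - \frac{118}{4837}$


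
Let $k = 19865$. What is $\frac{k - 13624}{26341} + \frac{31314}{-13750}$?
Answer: $- \frac{369514162}{181094375} \approx -2.0405$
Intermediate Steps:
$\frac{k - 13624}{26341} + \frac{31314}{-13750} = \frac{19865 - 13624}{26341} + \frac{31314}{-13750} = 6241 \cdot \frac{1}{26341} + 31314 \left(- \frac{1}{13750}\right) = \frac{6241}{26341} - \frac{15657}{6875} = - \frac{369514162}{181094375}$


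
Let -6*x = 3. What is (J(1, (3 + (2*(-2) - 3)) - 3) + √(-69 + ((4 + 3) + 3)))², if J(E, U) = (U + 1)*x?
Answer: (3 + I*√59)² ≈ -50.0 + 46.087*I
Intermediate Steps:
x = -½ (x = -⅙*3 = -½ ≈ -0.50000)
J(E, U) = -½ - U/2 (J(E, U) = (U + 1)*(-½) = (1 + U)*(-½) = -½ - U/2)
(J(1, (3 + (2*(-2) - 3)) - 3) + √(-69 + ((4 + 3) + 3)))² = ((-½ - ((3 + (2*(-2) - 3)) - 3)/2) + √(-69 + ((4 + 3) + 3)))² = ((-½ - ((3 + (-4 - 3)) - 3)/2) + √(-69 + (7 + 3)))² = ((-½ - ((3 - 7) - 3)/2) + √(-69 + 10))² = ((-½ - (-4 - 3)/2) + √(-59))² = ((-½ - ½*(-7)) + I*√59)² = ((-½ + 7/2) + I*√59)² = (3 + I*√59)²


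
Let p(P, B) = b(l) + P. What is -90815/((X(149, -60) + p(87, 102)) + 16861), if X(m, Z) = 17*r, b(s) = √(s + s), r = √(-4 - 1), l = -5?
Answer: 90815*I/(√10 - 16948*I + 17*√5) ≈ -5.3584 + 0.013018*I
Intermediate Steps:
r = I*√5 (r = √(-5) = I*√5 ≈ 2.2361*I)
b(s) = √2*√s (b(s) = √(2*s) = √2*√s)
X(m, Z) = 17*I*√5 (X(m, Z) = 17*(I*√5) = 17*I*√5)
p(P, B) = P + I*√10 (p(P, B) = √2*√(-5) + P = √2*(I*√5) + P = I*√10 + P = P + I*√10)
-90815/((X(149, -60) + p(87, 102)) + 16861) = -90815/((17*I*√5 + (87 + I*√10)) + 16861) = -90815/((87 + I*√10 + 17*I*√5) + 16861) = -90815/(16948 + I*√10 + 17*I*√5)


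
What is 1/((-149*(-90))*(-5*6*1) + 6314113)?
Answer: 1/5911813 ≈ 1.6915e-7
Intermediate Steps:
1/((-149*(-90))*(-5*6*1) + 6314113) = 1/(13410*(-30*1) + 6314113) = 1/(13410*(-30) + 6314113) = 1/(-402300 + 6314113) = 1/5911813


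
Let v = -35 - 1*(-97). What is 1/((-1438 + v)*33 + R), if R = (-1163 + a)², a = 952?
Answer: -1/887 ≈ -0.0011274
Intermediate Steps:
v = 62 (v = -35 + 97 = 62)
R = 44521 (R = (-1163 + 952)² = (-211)² = 44521)
1/((-1438 + v)*33 + R) = 1/((-1438 + 62)*33 + 44521) = 1/(-1376*33 + 44521) = 1/(-45408 + 44521) = 1/(-887) = -1/887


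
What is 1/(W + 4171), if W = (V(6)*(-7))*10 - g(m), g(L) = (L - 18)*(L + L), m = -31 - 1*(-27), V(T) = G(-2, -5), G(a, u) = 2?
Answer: 1/3855 ≈ 0.00025940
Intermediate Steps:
V(T) = 2
m = -4 (m = -31 + 27 = -4)
g(L) = 2*L*(-18 + L) (g(L) = (-18 + L)*(2*L) = 2*L*(-18 + L))
W = -316 (W = (2*(-7))*10 - 2*(-4)*(-18 - 4) = -14*10 - 2*(-4)*(-22) = -140 - 1*176 = -140 - 176 = -316)
1/(W + 4171) = 1/(-316 + 4171) = 1/3855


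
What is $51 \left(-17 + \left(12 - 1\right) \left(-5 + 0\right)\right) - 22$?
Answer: $-3694$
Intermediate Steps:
$51 \left(-17 + \left(12 - 1\right) \left(-5 + 0\right)\right) - 22 = 51 \left(-17 + 11 \left(-5\right)\right) - 22 = 51 \left(-17 - 55\right) - 22 = 51 \left(-72\right) - 22 = -3672 - 22 = -3694$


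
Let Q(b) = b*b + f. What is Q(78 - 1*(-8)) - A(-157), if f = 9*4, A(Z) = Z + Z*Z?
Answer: -17060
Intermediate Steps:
A(Z) = Z + Z²
f = 36
Q(b) = 36 + b² (Q(b) = b*b + 36 = b² + 36 = 36 + b²)
Q(78 - 1*(-8)) - A(-157) = (36 + (78 - 1*(-8))²) - (-157)*(1 - 157) = (36 + (78 + 8)²) - (-157)*(-156) = (36 + 86²) - 1*24492 = (36 + 7396) - 24492 = 7432 - 24492 = -17060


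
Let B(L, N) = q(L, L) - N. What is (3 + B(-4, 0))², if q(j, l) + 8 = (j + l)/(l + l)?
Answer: 16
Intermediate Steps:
q(j, l) = -8 + (j + l)/(2*l) (q(j, l) = -8 + (j + l)/(l + l) = -8 + (j + l)/((2*l)) = -8 + (j + l)*(1/(2*l)) = -8 + (j + l)/(2*l))
B(L, N) = -7 - N (B(L, N) = (L - 15*L)/(2*L) - N = (-14*L)/(2*L) - N = -7 - N)
(3 + B(-4, 0))² = (3 + (-7 - 1*0))² = (3 + (-7 + 0))² = (3 - 7)² = (-4)² = 16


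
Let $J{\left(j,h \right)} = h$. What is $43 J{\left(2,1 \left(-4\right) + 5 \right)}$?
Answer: $43$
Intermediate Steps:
$43 J{\left(2,1 \left(-4\right) + 5 \right)} = 43 \left(1 \left(-4\right) + 5\right) = 43 \left(-4 + 5\right) = 43 \cdot 1 = 43$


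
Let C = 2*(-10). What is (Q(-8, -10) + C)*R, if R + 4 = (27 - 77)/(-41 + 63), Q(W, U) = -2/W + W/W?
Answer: 5175/44 ≈ 117.61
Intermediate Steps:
C = -20
Q(W, U) = 1 - 2/W (Q(W, U) = -2/W + 1 = 1 - 2/W)
R = -69/11 (R = -4 + (27 - 77)/(-41 + 63) = -4 - 50/22 = -4 - 50*1/22 = -4 - 25/11 = -69/11 ≈ -6.2727)
(Q(-8, -10) + C)*R = ((-2 - 8)/(-8) - 20)*(-69/11) = (-1/8*(-10) - 20)*(-69/11) = (5/4 - 20)*(-69/11) = -75/4*(-69/11) = 5175/44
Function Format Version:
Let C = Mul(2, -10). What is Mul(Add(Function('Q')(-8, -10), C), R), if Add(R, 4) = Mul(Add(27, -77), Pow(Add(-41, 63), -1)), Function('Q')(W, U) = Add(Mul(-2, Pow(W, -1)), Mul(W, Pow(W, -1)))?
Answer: Rational(5175, 44) ≈ 117.61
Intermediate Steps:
C = -20
Function('Q')(W, U) = Add(1, Mul(-2, Pow(W, -1))) (Function('Q')(W, U) = Add(Mul(-2, Pow(W, -1)), 1) = Add(1, Mul(-2, Pow(W, -1))))
R = Rational(-69, 11) (R = Add(-4, Mul(Add(27, -77), Pow(Add(-41, 63), -1))) = Add(-4, Mul(-50, Pow(22, -1))) = Add(-4, Mul(-50, Rational(1, 22))) = Add(-4, Rational(-25, 11)) = Rational(-69, 11) ≈ -6.2727)
Mul(Add(Function('Q')(-8, -10), C), R) = Mul(Add(Mul(Pow(-8, -1), Add(-2, -8)), -20), Rational(-69, 11)) = Mul(Add(Mul(Rational(-1, 8), -10), -20), Rational(-69, 11)) = Mul(Add(Rational(5, 4), -20), Rational(-69, 11)) = Mul(Rational(-75, 4), Rational(-69, 11)) = Rational(5175, 44)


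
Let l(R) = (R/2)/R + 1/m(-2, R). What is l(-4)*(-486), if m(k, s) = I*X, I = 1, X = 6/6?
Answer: -729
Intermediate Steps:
X = 1 (X = 6*(⅙) = 1)
m(k, s) = 1 (m(k, s) = 1*1 = 1)
l(R) = 3/2 (l(R) = (R/2)/R + 1/1 = (R*(½))/R + 1*1 = (R/2)/R + 1 = ½ + 1 = 3/2)
l(-4)*(-486) = (3/2)*(-486) = -729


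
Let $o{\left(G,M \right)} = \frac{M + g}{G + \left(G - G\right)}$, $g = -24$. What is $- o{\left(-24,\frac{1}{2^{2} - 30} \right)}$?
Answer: $- \frac{625}{624} \approx -1.0016$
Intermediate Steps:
$o{\left(G,M \right)} = \frac{-24 + M}{G}$ ($o{\left(G,M \right)} = \frac{M - 24}{G + \left(G - G\right)} = \frac{-24 + M}{G + 0} = \frac{-24 + M}{G}$)
$- o{\left(-24,\frac{1}{2^{2} - 30} \right)} = - \frac{-24 + \frac{1}{2^{2} - 30}}{-24} = - \frac{\left(-1\right) \left(-24 + \frac{1}{4 - 30}\right)}{24} = - \frac{\left(-1\right) \left(-24 + \frac{1}{-26}\right)}{24} = - \frac{\left(-1\right) \left(-24 - \frac{1}{26}\right)}{24} = - \frac{\left(-1\right) \left(-625\right)}{24 \cdot 26} = \left(-1\right) \frac{625}{624} = - \frac{625}{624}$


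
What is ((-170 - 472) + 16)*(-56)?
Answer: 35056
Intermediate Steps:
((-170 - 472) + 16)*(-56) = (-642 + 16)*(-56) = -626*(-56) = 35056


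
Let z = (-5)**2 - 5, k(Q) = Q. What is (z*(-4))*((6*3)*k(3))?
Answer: -4320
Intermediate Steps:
z = 20 (z = 25 - 5 = 20)
(z*(-4))*((6*3)*k(3)) = (20*(-4))*((6*3)*3) = -1440*3 = -80*54 = -4320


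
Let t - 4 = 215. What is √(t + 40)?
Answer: √259 ≈ 16.093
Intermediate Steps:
t = 219 (t = 4 + 215 = 219)
√(t + 40) = √(219 + 40) = √259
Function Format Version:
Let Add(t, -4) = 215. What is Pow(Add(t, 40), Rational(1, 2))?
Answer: Pow(259, Rational(1, 2)) ≈ 16.093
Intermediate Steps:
t = 219 (t = Add(4, 215) = 219)
Pow(Add(t, 40), Rational(1, 2)) = Pow(Add(219, 40), Rational(1, 2)) = Pow(259, Rational(1, 2))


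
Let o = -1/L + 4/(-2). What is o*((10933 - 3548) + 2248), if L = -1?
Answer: -9633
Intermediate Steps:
o = -1 (o = -1/(-1) + 4/(-2) = -1*(-1) + 4*(-½) = 1 - 2 = -1)
o*((10933 - 3548) + 2248) = -((10933 - 3548) + 2248) = -(7385 + 2248) = -1*9633 = -9633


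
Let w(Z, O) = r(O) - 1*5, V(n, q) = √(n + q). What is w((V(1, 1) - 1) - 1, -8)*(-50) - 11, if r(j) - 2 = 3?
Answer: -11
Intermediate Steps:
r(j) = 5 (r(j) = 2 + 3 = 5)
w(Z, O) = 0 (w(Z, O) = 5 - 1*5 = 5 - 5 = 0)
w((V(1, 1) - 1) - 1, -8)*(-50) - 11 = 0*(-50) - 11 = 0 - 11 = -11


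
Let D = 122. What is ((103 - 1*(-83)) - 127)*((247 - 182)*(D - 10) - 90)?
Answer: 424210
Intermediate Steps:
((103 - 1*(-83)) - 127)*((247 - 182)*(D - 10) - 90) = ((103 - 1*(-83)) - 127)*((247 - 182)*(122 - 10) - 90) = ((103 + 83) - 127)*(65*112 - 90) = (186 - 127)*(7280 - 90) = 59*7190 = 424210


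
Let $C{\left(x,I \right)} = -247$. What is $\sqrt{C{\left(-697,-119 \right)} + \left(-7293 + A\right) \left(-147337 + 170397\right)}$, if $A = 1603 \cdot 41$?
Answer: $9 \sqrt{16634513} \approx 36707.0$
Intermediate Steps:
$A = 65723$
$\sqrt{C{\left(-697,-119 \right)} + \left(-7293 + A\right) \left(-147337 + 170397\right)} = \sqrt{-247 + \left(-7293 + 65723\right) \left(-147337 + 170397\right)} = \sqrt{-247 + 58430 \cdot 23060} = \sqrt{-247 + 1347395800} = \sqrt{1347395553} = 9 \sqrt{16634513}$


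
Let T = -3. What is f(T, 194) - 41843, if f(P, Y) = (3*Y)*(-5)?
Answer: -44753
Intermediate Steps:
f(P, Y) = -15*Y
f(T, 194) - 41843 = -15*194 - 41843 = -2910 - 41843 = -44753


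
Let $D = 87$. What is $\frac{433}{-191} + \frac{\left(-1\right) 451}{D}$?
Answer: $- \frac{123812}{16617} \approx -7.4509$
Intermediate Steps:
$\frac{433}{-191} + \frac{\left(-1\right) 451}{D} = \frac{433}{-191} + \frac{\left(-1\right) 451}{87} = 433 \left(- \frac{1}{191}\right) - \frac{451}{87} = - \frac{433}{191} - \frac{451}{87} = - \frac{123812}{16617}$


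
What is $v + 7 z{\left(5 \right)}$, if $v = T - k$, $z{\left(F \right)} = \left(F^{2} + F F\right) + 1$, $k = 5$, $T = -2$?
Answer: $350$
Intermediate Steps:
$z{\left(F \right)} = 1 + 2 F^{2}$ ($z{\left(F \right)} = \left(F^{2} + F^{2}\right) + 1 = 2 F^{2} + 1 = 1 + 2 F^{2}$)
$v = -7$ ($v = -2 - 5 = -7$)
$v + 7 z{\left(5 \right)} = -7 + 7 \left(1 + 2 \cdot 5^{2}\right) = -7 + 7 \left(1 + 2 \cdot 25\right) = -7 + 7 \left(1 + 50\right) = -7 + 7 \cdot 51 = -7 + 357 = 350$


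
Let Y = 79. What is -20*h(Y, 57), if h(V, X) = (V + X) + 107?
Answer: -4860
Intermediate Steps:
h(V, X) = 107 + V + X
-20*h(Y, 57) = -20*(107 + 79 + 57) = -20*243 = -4860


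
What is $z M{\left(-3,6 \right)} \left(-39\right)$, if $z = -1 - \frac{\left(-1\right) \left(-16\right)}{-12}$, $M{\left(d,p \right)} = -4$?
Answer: $52$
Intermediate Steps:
$z = \frac{1}{3}$ ($z = -1 - 16 \left(- \frac{1}{12}\right) = -1 - - \frac{4}{3} = -1 + \frac{4}{3} = \frac{1}{3} \approx 0.33333$)
$z M{\left(-3,6 \right)} \left(-39\right) = \frac{1}{3} \left(-4\right) \left(-39\right) = \left(- \frac{4}{3}\right) \left(-39\right) = 52$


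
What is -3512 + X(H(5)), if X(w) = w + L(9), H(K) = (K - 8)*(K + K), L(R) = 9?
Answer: -3533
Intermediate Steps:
H(K) = 2*K*(-8 + K) (H(K) = (-8 + K)*(2*K) = 2*K*(-8 + K))
X(w) = 9 + w (X(w) = w + 9 = 9 + w)
-3512 + X(H(5)) = -3512 + (9 + 2*5*(-8 + 5)) = -3512 + (9 + 2*5*(-3)) = -3512 + (9 - 30) = -3512 - 21 = -3533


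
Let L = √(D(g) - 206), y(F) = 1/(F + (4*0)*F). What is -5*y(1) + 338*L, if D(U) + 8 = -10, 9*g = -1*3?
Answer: -5 + 1352*I*√14 ≈ -5.0 + 5058.7*I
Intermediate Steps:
g = -⅓ (g = (-1*3)/9 = (⅑)*(-3) = -⅓ ≈ -0.33333)
D(U) = -18 (D(U) = -8 - 10 = -18)
y(F) = 1/F (y(F) = 1/(F + 0*F) = 1/(F + 0) = 1/F)
L = 4*I*√14 (L = √(-18 - 206) = √(-224) = 4*I*√14 ≈ 14.967*I)
-5*y(1) + 338*L = -5/1 + 338*(4*I*√14) = -5*1 + 1352*I*√14 = -5 + 1352*I*√14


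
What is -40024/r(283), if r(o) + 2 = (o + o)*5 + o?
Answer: -40024/3111 ≈ -12.865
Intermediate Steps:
r(o) = -2 + 11*o (r(o) = -2 + ((o + o)*5 + o) = -2 + ((2*o)*5 + o) = -2 + (10*o + o) = -2 + 11*o)
-40024/r(283) = -40024/(-2 + 11*283) = -40024/(-2 + 3113) = -40024/3111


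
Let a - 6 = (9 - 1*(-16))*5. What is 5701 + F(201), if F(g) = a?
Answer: 5832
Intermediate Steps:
a = 131 (a = 6 + (9 - 1*(-16))*5 = 6 + (9 + 16)*5 = 6 + 25*5 = 6 + 125 = 131)
F(g) = 131
5701 + F(201) = 5701 + 131 = 5832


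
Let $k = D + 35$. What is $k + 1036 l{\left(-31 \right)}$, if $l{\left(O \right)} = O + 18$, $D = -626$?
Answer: $-14059$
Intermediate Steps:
$l{\left(O \right)} = 18 + O$
$k = -591$ ($k = -626 + 35 = -591$)
$k + 1036 l{\left(-31 \right)} = -591 + 1036 \left(18 - 31\right) = -591 + 1036 \left(-13\right) = -591 - 13468 = -14059$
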